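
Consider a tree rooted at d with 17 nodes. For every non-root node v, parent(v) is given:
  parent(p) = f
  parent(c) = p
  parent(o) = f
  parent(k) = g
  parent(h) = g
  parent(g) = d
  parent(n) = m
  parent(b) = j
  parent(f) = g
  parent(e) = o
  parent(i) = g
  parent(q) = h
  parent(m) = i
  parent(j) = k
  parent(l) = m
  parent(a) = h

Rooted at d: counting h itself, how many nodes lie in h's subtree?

3

h's subtree: {h, q, a}, size 3.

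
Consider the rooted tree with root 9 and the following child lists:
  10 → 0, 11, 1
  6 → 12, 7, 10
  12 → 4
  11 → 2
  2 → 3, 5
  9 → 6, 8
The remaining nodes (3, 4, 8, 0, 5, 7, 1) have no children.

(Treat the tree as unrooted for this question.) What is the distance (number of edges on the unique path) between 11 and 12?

3

Walking from 11: 11–10–6–12. Length 3.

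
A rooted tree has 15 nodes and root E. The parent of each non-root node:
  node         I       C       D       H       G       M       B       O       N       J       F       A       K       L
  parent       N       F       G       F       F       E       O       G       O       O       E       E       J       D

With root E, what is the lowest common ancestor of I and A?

E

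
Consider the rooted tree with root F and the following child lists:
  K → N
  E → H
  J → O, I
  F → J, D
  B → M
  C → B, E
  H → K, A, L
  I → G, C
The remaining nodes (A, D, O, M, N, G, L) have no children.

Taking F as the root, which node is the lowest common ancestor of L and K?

H

L's ancestor chain is L, H, E, C, I, J, F and K's is K, H, E, C, I, J, F; they first meet at H.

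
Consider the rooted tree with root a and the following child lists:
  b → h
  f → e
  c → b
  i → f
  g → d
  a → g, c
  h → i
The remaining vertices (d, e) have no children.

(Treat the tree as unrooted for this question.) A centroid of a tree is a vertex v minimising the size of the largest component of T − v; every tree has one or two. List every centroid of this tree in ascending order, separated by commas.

b

Removing b splits the tree into components of sizes 4, 4; the largest is 4 ≤ ⌊9/2⌋ = 4.
No neighbour of b does as well, so b is the unique centroid.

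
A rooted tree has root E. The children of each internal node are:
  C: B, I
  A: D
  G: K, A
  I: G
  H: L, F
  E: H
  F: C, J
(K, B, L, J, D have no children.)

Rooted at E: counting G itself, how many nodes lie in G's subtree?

4

The subtree rooted at G contains: G, K, A, D — 4 nodes.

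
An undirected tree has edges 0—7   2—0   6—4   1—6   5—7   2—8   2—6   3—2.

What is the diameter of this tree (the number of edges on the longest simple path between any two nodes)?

A longest path is 5 – 7 – 0 – 2 – 6 – 1, with 5 edges.

5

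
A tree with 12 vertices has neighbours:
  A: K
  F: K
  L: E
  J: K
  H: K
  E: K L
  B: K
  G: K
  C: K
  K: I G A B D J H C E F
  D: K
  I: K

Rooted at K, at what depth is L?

2

Climbing from L to the root: L → E → K. That's 2 steps.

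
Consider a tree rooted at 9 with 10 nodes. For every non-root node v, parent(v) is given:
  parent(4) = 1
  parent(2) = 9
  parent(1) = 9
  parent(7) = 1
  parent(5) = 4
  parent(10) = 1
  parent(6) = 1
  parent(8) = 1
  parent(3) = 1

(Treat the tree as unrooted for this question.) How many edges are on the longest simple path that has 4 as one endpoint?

3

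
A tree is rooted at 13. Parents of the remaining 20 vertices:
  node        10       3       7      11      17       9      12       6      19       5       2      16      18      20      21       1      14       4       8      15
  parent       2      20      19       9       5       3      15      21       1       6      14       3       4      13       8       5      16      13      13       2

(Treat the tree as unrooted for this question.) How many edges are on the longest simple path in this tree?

Starting from 7, a farthest node is 12 at distance 14.
One longest path: 7 - 19 - 1 - 5 - 6 - 21 - 8 - 13 - 20 - 3 - 16 - 14 - 2 - 15 - 12.
So the diameter is 14.

14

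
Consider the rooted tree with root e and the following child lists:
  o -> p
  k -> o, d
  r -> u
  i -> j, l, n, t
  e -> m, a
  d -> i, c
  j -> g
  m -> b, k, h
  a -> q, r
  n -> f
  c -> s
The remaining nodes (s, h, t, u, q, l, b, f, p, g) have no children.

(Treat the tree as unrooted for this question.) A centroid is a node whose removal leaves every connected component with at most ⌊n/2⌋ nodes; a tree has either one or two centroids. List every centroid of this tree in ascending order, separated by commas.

Removing k splits the tree into components of sizes 10, 8, 2; the largest is 10 ≤ ⌊21/2⌋ = 10.
Every other node leaves some component of size > 10, so the centroid is unique.

k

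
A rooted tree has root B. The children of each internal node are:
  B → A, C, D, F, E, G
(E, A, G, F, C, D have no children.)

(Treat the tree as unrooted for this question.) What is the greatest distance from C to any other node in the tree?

2

Distances from C peak at 2, attained at G (E, F, D, A also at distance 2).
C-B-G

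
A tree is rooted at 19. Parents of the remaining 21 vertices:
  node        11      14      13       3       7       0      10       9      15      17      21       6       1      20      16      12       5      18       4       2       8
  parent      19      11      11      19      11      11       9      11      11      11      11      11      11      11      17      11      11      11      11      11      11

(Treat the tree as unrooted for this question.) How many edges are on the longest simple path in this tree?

BFS from 10 reaches 3 last, at distance 4; BFS from 3 confirms no node is farther.
Path: 10–9–11–19–3.

4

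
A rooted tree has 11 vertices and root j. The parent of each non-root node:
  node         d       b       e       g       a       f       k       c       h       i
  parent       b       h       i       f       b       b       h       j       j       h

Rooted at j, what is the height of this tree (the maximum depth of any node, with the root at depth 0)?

g sits deepest: j → h → b → f → g — 4 edges from the root.

4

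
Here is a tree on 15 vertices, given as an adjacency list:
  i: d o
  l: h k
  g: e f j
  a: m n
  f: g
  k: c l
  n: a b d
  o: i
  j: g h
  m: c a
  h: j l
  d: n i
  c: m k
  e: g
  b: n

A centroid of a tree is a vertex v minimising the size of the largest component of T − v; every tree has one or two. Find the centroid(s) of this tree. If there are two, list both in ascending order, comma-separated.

c

If c is removed the pieces have sizes 7, 7, all ≤ ⌊15/2⌋ = 7.
No neighbour of c does as well, so c is the unique centroid.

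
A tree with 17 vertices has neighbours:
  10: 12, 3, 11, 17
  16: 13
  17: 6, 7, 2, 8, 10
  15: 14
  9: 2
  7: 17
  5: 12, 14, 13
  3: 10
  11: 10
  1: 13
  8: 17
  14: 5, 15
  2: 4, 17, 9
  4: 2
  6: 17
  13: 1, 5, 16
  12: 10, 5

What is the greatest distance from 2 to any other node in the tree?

6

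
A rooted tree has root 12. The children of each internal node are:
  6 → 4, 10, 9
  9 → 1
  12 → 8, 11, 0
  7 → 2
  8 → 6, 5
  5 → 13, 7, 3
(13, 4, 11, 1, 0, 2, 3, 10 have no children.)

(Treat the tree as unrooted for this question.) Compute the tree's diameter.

A longest path is 1 – 9 – 6 – 8 – 5 – 7 – 2, with 6 edges.

6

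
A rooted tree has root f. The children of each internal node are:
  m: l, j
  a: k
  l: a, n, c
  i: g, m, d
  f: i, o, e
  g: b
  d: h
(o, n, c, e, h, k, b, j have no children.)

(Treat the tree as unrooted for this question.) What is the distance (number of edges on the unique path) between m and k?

3

The path is m - l - a - k, which has 3 edges.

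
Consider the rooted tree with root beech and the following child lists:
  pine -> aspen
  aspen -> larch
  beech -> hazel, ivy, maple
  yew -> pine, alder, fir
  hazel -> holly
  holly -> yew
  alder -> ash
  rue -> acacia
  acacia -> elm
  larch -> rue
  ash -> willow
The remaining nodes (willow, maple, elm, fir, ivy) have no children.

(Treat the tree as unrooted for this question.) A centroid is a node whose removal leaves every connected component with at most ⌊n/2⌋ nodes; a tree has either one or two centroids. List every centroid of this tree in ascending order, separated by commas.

If yew is removed the pieces have sizes 6, 5, 3, 1, all ≤ ⌊16/2⌋ = 8.
Every other node leaves some component of size > 8, so the centroid is unique.

yew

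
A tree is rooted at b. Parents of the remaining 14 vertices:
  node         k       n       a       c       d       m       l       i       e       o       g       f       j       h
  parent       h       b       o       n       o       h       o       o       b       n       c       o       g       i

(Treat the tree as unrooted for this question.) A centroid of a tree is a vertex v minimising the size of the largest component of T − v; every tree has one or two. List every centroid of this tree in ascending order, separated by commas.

o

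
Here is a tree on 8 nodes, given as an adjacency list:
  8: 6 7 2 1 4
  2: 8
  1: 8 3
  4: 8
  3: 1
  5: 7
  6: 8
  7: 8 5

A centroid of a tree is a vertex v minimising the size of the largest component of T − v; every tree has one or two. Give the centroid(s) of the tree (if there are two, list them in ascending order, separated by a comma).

Delete 8: the remaining components have sizes 2, 2, 1, 1, 1. Max 2 ≤ 4, so 8 is a centroid.
Every other node leaves some component of size > 4, so the centroid is unique.

8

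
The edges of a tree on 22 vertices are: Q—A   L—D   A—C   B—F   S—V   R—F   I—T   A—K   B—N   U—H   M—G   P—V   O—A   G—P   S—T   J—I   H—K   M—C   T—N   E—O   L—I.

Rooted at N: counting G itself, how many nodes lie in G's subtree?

G's subtree: {G, M, C, A, Q, K, O, H, E, U}, size 10.

10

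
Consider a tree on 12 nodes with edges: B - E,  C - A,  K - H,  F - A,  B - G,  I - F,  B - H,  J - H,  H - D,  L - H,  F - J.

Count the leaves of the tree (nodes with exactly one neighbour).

7

The leaves are C, D, E, G, I, K, L.
That is 7 leaves.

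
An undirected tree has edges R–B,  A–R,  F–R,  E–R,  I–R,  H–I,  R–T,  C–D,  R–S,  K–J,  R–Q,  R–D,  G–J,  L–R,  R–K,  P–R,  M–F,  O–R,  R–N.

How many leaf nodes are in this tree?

Exactly 14 nodes have a single neighbour: A, B, C, E, G, H, L, M, N, O, P, Q, S, T.

14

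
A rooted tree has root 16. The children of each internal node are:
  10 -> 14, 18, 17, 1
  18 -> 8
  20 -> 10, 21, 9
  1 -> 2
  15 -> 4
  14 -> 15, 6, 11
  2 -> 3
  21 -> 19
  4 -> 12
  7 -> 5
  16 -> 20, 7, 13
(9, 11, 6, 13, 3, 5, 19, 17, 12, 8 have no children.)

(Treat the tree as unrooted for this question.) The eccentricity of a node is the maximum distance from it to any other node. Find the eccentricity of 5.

8

Distances from 5 peak at 8, attained at 12.
5 – 7 – 16 – 20 – 10 – 14 – 15 – 4 – 12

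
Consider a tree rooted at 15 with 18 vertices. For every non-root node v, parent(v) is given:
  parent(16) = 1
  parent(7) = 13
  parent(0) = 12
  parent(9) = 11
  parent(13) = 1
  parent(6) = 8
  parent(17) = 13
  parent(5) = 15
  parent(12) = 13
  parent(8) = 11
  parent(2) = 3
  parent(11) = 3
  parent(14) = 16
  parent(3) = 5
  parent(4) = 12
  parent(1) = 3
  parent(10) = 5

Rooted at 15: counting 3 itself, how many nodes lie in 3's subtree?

15

3's subtree: {3, 1, 11, 2, 16, 13, 8, 9, 14, 12, 7, 17, 6, 4, 0}, size 15.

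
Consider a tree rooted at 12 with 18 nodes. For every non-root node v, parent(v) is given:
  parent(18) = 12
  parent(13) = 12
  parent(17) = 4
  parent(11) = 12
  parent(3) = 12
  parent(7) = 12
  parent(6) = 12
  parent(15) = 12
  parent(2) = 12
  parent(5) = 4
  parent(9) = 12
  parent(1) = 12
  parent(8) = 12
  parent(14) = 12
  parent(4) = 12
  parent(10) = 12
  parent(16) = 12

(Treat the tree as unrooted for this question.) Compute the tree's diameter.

3

A longest path is 5–4–12–10, with 3 edges.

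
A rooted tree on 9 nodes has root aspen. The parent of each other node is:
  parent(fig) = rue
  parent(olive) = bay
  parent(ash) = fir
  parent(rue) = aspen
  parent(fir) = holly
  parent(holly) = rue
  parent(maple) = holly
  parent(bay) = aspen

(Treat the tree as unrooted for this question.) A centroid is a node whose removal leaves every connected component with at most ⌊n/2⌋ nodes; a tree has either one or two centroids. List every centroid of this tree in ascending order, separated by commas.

rue

Removing rue splits the tree into components of sizes 4, 3, 1; the largest is 4 ≤ ⌊9/2⌋ = 4.
No neighbour of rue does as well, so rue is the unique centroid.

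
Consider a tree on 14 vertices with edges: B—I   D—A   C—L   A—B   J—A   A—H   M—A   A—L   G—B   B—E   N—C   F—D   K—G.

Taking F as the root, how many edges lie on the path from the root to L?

F – D – A – L — 3 edges.

3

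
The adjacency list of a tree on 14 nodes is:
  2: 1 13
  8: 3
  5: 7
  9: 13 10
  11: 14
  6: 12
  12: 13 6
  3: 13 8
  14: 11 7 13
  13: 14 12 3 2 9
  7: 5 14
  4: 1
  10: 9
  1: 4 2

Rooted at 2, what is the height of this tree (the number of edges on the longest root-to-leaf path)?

4

5 sits deepest: 2 – 13 – 14 – 7 – 5 — 4 edges from the root.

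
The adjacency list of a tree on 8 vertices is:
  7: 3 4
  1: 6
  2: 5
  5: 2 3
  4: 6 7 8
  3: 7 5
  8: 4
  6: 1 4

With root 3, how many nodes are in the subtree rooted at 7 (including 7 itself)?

5

Descendants of 7 (including itself): 7, 4, 8, 6, 1. That's 5.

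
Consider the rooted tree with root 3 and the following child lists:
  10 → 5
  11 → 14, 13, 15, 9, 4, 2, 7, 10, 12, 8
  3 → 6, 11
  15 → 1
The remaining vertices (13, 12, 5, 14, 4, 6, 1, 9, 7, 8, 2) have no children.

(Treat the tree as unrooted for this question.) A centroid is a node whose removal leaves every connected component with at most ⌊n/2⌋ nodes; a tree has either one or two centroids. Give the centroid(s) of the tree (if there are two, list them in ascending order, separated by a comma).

11

Removing 11 splits the tree into components of sizes 2, 2, 2, 1, 1, 1, 1, 1, 1, 1, 1; the largest is 2 ≤ ⌊15/2⌋ = 7.
Every other node leaves some component of size > 7, so the centroid is unique.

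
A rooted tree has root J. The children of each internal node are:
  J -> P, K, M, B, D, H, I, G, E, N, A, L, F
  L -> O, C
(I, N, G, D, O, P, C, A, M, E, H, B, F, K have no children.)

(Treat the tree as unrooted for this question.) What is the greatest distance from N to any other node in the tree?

3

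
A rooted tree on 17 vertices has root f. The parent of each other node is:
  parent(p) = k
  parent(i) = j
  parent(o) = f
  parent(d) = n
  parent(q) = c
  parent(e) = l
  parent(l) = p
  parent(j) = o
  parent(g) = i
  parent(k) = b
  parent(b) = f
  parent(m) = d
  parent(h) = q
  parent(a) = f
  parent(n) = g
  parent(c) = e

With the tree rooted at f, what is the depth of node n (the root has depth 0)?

f–o–j–i–g–n — 5 edges.

5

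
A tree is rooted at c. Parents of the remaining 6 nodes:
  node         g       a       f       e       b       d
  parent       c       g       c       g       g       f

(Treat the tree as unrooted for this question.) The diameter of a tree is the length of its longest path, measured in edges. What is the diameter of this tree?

BFS from d reaches b last, at distance 4; BFS from b confirms no node is farther.
Path: d - f - c - g - b.

4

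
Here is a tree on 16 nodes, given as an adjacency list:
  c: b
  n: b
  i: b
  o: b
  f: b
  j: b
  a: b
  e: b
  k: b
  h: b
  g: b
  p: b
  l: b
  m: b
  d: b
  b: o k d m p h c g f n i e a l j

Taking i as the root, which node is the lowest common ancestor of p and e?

p's ancestor chain is p, b, i and e's is e, b, i; they first meet at b.

b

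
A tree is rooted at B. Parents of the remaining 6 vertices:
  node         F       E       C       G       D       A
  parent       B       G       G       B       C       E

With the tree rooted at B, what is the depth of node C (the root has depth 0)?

2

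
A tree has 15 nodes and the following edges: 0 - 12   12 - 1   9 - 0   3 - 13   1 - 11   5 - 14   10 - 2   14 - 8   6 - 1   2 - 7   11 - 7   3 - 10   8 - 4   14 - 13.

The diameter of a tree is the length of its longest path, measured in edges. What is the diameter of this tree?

12

BFS from 4 reaches 9 last, at distance 12; BFS from 9 confirms no node is farther.
Path: 4–8–14–13–3–10–2–7–11–1–12–0–9.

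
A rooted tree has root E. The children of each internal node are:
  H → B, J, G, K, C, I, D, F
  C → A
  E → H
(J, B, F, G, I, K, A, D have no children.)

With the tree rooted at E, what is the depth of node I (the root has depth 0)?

2

E → H → I — 2 edges.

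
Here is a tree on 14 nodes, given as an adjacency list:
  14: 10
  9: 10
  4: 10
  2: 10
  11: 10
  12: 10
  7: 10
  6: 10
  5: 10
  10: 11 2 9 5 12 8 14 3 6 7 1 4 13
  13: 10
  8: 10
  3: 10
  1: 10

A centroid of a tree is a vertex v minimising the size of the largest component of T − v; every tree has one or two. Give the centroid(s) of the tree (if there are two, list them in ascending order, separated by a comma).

Removing 10 splits the tree into components of sizes 1, 1, 1, 1, 1, 1, 1, 1, 1, 1, 1, 1, 1; the largest is 1 ≤ ⌊14/2⌋ = 7.
Every other node leaves some component of size > 7, so the centroid is unique.

10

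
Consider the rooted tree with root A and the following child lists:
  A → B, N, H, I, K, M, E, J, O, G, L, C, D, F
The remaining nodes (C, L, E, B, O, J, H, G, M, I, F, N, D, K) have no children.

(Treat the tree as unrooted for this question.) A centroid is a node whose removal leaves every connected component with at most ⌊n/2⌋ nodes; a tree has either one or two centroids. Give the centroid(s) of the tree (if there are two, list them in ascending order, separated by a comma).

If A is removed the pieces have sizes 1, 1, 1, 1, 1, 1, 1, 1, 1, 1, 1, 1, 1, 1, all ≤ ⌊15/2⌋ = 7.
Every other node leaves some component of size > 7, so the centroid is unique.

A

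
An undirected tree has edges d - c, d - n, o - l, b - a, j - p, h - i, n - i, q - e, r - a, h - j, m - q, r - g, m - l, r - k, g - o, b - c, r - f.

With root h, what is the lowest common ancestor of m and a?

m's ancestor chain is m, l, o, g, r, a, b, c, d, n, i, h and a's is a, b, c, d, n, i, h; they first meet at a.

a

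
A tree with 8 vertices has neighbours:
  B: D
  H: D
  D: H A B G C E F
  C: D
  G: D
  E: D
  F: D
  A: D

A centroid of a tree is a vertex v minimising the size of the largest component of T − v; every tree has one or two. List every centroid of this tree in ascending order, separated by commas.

Removing D splits the tree into components of sizes 1, 1, 1, 1, 1, 1, 1; the largest is 1 ≤ ⌊8/2⌋ = 4.
Every other node leaves some component of size > 4, so the centroid is unique.

D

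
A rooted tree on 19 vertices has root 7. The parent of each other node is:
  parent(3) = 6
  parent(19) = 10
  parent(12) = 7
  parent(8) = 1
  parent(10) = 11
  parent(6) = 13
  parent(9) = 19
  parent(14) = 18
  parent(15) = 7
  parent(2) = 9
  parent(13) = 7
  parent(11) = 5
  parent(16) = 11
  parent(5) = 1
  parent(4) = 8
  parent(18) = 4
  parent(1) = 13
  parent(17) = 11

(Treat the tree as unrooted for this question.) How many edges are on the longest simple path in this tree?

10

A longest path is 2 - 9 - 19 - 10 - 11 - 5 - 1 - 8 - 4 - 18 - 14, with 10 edges.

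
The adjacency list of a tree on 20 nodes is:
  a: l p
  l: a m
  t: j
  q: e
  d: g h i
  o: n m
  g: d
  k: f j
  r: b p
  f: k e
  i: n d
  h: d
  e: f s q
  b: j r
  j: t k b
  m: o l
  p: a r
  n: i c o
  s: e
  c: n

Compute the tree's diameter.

Starting from q, a farthest node is g at distance 15.
One longest path: q–e–f–k–j–b–r–p–a–l–m–o–n–i–d–g.
So the diameter is 15.

15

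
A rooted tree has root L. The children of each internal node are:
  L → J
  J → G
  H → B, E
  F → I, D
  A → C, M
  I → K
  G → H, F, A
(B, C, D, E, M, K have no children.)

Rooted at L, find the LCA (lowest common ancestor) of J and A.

J

J's ancestor chain is J, L and A's is A, G, J, L; they first meet at J.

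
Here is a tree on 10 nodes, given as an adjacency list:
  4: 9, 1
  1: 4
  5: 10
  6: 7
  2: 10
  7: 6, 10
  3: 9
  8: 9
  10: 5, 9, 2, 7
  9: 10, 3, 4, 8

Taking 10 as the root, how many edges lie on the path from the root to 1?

3

Path from 10 to 1: 10 → 9 → 4 → 1, which has 3 edges.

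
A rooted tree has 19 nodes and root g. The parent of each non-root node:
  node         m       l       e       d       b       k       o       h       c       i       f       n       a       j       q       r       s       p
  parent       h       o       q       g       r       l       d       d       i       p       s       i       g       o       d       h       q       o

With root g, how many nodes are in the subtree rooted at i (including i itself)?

3

i's subtree: {i, c, n}, size 3.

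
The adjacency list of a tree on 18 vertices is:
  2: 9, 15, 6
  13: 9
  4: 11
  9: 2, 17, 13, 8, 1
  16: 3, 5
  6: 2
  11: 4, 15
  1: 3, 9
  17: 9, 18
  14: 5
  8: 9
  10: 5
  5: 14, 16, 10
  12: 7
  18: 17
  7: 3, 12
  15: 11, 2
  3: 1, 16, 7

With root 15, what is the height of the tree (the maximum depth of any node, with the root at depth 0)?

The longest root-to-leaf path is 15-2-9-1-3-16-5-10 (7 edges).

7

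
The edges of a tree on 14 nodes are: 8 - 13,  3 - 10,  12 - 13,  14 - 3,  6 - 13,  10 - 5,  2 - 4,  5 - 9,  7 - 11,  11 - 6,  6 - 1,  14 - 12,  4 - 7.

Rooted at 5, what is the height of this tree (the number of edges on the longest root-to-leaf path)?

10

The longest root-to-leaf path is 5-10-3-14-12-13-6-11-7-4-2 (10 edges).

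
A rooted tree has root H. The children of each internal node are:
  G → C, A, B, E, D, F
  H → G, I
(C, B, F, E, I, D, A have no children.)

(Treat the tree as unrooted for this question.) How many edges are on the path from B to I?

3

Walking from B: B–G–H–I. Length 3.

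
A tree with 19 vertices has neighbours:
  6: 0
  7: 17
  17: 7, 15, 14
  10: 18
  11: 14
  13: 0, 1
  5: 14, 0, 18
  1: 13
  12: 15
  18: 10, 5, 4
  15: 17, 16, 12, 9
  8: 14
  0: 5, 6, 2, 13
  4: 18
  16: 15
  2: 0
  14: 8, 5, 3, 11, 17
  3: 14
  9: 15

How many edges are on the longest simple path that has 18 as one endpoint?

A farthest node from 18 is 16 (12, 9 also at distance 5).
The path 18–5–14–17–15–16 has 5 edges.

5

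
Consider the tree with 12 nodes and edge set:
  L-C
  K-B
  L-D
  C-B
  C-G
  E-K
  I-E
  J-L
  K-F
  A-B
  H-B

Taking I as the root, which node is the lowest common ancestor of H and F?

K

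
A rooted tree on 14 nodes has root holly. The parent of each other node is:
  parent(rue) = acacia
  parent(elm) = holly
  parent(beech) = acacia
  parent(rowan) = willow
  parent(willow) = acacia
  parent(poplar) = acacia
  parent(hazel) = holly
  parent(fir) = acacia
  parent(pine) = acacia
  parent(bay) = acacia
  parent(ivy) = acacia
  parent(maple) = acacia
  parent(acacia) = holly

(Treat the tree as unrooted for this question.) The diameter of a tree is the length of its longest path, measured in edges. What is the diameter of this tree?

A longest path is rowan - willow - acacia - holly - hazel, with 4 edges.

4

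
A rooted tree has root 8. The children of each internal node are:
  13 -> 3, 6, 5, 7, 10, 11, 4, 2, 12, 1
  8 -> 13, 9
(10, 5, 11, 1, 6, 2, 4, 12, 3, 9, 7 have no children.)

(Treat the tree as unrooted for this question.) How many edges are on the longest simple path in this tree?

Starting from 9, a farthest node is 12 at distance 3.
One longest path: 9 – 8 – 13 – 12.
So the diameter is 3.

3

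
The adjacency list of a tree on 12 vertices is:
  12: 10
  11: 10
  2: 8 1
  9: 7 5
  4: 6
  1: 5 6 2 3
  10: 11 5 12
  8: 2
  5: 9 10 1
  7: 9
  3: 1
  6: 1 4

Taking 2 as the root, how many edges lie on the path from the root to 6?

2

Climbing from 6 to the root: 6 – 1 – 2. That's 2 steps.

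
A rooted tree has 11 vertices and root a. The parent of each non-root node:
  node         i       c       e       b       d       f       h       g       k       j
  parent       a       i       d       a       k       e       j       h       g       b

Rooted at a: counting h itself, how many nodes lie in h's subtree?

Descendants of h (including itself): h, g, k, d, e, f. That's 6.

6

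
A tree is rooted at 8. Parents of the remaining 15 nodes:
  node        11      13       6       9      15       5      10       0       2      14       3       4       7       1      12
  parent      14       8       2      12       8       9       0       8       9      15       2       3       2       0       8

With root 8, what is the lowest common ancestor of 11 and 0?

Path 11→root: 11 14 15 8; path 0→root: 0 8.
First common node: 8.

8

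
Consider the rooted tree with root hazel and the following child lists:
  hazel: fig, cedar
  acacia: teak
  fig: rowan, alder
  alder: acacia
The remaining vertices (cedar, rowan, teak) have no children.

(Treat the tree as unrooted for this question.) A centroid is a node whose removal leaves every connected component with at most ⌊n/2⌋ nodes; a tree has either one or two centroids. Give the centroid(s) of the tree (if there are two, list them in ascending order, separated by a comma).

Delete fig: the remaining components have sizes 3, 2, 1. Max 3 ≤ 3, so fig is a centroid.
No neighbour of fig does as well, so fig is the unique centroid.

fig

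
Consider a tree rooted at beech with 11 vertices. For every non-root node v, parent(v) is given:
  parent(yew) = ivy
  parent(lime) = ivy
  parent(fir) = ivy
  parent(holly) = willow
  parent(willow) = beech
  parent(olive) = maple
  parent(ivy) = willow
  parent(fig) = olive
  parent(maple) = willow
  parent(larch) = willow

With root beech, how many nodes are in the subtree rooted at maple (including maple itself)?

The subtree rooted at maple contains: maple, olive, fig — 3 nodes.

3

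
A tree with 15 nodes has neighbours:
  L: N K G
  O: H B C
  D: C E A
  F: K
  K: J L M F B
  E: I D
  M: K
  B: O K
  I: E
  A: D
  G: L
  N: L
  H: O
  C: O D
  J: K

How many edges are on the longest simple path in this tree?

Starting from G, a farthest node is I at distance 8.
One longest path: G-L-K-B-O-C-D-E-I.
So the diameter is 8.

8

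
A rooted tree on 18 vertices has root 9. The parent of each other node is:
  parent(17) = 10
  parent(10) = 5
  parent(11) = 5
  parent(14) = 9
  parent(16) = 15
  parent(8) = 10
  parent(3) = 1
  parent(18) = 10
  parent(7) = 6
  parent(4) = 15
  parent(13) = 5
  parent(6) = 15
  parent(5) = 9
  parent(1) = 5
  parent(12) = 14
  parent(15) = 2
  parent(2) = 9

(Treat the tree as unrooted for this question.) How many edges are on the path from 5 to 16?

4

5–9–2–15–16: 4 edges.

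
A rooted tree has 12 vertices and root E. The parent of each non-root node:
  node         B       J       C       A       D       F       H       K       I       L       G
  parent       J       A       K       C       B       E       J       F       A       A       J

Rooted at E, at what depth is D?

Path from E to D: E – F – K – C – A – J – B – D, which has 7 edges.

7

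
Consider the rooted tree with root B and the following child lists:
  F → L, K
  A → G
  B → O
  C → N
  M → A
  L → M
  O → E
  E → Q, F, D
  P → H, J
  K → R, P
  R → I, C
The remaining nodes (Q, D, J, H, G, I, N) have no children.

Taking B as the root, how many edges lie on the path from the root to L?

Climbing from L to the root: L – F – E – O – B. That's 4 steps.

4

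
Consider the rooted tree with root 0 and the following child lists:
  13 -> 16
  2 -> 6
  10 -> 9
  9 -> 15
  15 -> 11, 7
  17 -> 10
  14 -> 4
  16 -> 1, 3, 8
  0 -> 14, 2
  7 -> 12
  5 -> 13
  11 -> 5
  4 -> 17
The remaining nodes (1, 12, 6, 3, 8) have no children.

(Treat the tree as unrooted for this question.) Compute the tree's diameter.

Starting from 6, a farthest node is 1 at distance 13.
One longest path: 6 - 2 - 0 - 14 - 4 - 17 - 10 - 9 - 15 - 11 - 5 - 13 - 16 - 1.
So the diameter is 13.

13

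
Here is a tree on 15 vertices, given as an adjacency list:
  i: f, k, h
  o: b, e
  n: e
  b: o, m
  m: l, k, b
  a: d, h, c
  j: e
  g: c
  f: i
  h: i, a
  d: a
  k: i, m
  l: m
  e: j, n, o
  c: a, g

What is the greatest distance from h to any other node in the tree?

7

A farthest node from h is n (j also at distance 7).
The path h-i-k-m-b-o-e-n has 7 edges.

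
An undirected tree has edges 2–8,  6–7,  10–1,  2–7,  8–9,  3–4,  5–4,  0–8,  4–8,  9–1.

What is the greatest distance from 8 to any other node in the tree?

3

A farthest node from 8 is 6 (10 also at distance 3).
The path 8–2–7–6 has 3 edges.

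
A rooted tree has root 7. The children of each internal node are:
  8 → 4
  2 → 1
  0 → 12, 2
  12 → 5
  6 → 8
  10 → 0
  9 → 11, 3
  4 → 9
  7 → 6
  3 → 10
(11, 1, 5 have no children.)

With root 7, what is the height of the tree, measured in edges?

1 sits deepest: 7–6–8–4–9–3–10–0–2–1 — 9 edges from the root.

9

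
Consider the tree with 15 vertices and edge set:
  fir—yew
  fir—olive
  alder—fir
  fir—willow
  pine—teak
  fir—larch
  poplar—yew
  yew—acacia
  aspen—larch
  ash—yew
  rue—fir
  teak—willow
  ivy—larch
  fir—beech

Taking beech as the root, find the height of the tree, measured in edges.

4

The longest root-to-leaf path is beech → fir → willow → teak → pine (4 edges).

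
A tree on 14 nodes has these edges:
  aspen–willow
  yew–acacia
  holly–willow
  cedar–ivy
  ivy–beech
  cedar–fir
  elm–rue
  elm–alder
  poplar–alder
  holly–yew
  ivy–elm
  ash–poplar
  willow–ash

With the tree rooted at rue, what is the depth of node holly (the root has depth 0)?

Path from rue to holly: rue–elm–alder–poplar–ash–willow–holly, which has 6 edges.

6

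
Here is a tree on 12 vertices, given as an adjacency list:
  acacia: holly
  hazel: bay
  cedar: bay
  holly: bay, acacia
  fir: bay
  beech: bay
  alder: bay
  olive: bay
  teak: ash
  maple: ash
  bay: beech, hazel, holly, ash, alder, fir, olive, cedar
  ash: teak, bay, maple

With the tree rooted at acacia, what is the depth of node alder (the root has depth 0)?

3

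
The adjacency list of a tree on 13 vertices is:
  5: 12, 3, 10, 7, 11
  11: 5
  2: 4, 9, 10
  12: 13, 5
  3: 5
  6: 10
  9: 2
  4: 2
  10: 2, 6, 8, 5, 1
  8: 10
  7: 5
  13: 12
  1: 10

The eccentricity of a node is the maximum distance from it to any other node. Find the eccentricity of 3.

The node farthest from 3 is 4 (9 also at distance 4), via 3 – 5 – 10 – 2 – 4 — 4 edges.

4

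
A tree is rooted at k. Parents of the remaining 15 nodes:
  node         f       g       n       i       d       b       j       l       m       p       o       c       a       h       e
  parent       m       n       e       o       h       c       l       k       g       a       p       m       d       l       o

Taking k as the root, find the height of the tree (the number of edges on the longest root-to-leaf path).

12

b sits deepest: k – l – h – d – a – p – o – e – n – g – m – c – b — 12 edges from the root.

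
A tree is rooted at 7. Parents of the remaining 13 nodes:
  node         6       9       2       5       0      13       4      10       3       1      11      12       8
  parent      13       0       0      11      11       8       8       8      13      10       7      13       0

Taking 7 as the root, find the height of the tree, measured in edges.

5

A deepest node is 1, reached by 7-11-0-8-10-1.
That path has 5 edges, so the height is 5.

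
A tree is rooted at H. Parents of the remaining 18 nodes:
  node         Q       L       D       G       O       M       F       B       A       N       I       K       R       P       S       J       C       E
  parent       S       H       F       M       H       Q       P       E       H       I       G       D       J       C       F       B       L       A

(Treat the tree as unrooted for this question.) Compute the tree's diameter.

15

BFS from N reaches R last, at distance 15; BFS from R confirms no node is farther.
Path: N - I - G - M - Q - S - F - P - C - L - H - A - E - B - J - R.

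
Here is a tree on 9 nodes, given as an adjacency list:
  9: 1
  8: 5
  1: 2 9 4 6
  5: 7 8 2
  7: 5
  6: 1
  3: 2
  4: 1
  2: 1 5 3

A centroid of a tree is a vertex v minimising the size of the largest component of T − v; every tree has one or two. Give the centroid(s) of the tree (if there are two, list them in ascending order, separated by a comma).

2

Removing 2 splits the tree into components of sizes 4, 3, 1; the largest is 4 ≤ ⌊9/2⌋ = 4.
Every other node leaves some component of size > 4, so the centroid is unique.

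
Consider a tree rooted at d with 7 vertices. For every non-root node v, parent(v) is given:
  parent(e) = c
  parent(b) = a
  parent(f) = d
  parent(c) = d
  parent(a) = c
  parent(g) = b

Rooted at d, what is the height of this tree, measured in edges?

A deepest node is g, reached by d–c–a–b–g.
That path has 4 edges, so the height is 4.

4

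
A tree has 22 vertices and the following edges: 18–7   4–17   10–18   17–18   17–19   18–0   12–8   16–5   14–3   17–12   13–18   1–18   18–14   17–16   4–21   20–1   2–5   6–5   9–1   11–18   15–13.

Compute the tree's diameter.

6

Starting from 2, a farthest node is 3 at distance 6.
One longest path: 2 - 5 - 16 - 17 - 18 - 14 - 3.
So the diameter is 6.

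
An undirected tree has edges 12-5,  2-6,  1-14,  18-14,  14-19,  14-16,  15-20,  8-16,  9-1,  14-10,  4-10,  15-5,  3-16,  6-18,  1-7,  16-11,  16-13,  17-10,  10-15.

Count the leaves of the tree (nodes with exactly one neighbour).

Degree-1 nodes: 2, 3, 4, 7, 8, 9, 11, 12, 13, 17, 19, 20 — 12 of them.

12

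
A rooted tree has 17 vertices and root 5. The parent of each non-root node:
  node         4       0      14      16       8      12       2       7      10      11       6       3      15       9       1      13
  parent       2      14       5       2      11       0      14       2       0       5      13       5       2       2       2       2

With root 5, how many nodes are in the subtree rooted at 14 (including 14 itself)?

13

14's subtree: {14, 2, 0, 13, 15, 9, 16, 7, 1, 4, 12, 10, 6}, size 13.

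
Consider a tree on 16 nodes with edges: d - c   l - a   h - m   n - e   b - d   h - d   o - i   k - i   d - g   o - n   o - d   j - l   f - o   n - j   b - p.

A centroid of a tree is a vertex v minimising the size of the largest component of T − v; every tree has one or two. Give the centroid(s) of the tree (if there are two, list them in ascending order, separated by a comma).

o

Delete o: the remaining components have sizes 7, 5, 2, 1. Max 7 ≤ 8, so o is a centroid.
Every other node leaves some component of size > 8, so the centroid is unique.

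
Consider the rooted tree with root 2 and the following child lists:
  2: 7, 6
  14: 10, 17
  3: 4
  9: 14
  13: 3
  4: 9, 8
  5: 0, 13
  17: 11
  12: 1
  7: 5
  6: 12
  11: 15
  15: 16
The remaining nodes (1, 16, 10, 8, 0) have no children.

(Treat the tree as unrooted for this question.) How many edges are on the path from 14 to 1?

10

14 – 9 – 4 – 3 – 13 – 5 – 7 – 2 – 6 – 12 – 1: 10 edges.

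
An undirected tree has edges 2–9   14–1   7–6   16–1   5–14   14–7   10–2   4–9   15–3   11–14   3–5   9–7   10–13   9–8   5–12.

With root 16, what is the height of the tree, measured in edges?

A deepest node is 13, reached by 16 → 1 → 14 → 7 → 9 → 2 → 10 → 13.
That path has 7 edges, so the height is 7.

7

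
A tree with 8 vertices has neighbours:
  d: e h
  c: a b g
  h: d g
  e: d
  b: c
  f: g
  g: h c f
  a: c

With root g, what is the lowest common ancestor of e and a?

Path e→root: e d h g; path a→root: a c g.
First common node: g.

g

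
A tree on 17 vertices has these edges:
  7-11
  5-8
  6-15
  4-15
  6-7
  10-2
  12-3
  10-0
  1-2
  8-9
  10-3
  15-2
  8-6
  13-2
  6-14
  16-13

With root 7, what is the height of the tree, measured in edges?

12 sits deepest: 7 – 6 – 15 – 2 – 10 – 3 – 12 — 6 edges from the root.

6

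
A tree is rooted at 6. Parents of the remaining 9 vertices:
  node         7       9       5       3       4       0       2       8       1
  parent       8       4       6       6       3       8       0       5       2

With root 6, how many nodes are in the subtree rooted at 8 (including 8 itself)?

8's subtree: {8, 7, 0, 2, 1}, size 5.

5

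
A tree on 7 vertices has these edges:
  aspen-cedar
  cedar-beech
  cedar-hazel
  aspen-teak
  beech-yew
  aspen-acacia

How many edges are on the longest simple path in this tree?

Starting from yew, a farthest node is teak at distance 4.
One longest path: yew - beech - cedar - aspen - teak.
So the diameter is 4.

4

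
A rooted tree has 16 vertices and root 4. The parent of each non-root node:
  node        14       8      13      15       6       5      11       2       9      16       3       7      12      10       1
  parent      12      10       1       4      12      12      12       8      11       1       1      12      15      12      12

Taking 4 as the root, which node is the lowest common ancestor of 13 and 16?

1

Path 13→root: 13 1 12 15 4; path 16→root: 16 1 12 15 4.
First common node: 1.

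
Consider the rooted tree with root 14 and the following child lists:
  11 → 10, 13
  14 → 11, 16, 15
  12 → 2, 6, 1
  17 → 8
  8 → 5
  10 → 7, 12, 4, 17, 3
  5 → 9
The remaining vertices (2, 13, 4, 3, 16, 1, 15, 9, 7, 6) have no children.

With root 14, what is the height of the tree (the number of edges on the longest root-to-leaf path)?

6

9 sits deepest: 14-11-10-17-8-5-9 — 6 edges from the root.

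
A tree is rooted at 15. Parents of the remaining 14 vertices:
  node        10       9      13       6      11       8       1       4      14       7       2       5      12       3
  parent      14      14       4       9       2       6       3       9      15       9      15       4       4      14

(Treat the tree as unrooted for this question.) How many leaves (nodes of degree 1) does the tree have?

8

Degree-1 nodes: 1, 5, 7, 8, 10, 11, 12, 13 — 8 of them.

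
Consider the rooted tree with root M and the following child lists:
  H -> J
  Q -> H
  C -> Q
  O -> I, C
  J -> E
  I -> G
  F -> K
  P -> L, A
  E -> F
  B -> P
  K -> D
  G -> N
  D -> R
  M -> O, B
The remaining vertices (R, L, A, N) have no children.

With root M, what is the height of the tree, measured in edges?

10

A deepest node is R, reached by M-O-C-Q-H-J-E-F-K-D-R.
That path has 10 edges, so the height is 10.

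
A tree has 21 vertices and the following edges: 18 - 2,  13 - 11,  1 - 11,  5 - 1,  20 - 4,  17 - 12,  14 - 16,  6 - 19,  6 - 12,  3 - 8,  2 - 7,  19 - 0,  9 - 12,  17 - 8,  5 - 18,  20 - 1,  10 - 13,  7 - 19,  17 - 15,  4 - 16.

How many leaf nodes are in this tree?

The leaves are 0, 3, 9, 10, 14, 15.
That is 6 leaves.

6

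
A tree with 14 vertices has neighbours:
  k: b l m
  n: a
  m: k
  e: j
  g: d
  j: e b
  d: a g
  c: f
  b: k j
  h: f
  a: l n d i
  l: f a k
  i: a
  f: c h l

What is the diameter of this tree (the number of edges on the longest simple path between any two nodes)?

7

Starting from e, a farthest node is g at distance 7.
One longest path: e - j - b - k - l - a - d - g.
So the diameter is 7.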